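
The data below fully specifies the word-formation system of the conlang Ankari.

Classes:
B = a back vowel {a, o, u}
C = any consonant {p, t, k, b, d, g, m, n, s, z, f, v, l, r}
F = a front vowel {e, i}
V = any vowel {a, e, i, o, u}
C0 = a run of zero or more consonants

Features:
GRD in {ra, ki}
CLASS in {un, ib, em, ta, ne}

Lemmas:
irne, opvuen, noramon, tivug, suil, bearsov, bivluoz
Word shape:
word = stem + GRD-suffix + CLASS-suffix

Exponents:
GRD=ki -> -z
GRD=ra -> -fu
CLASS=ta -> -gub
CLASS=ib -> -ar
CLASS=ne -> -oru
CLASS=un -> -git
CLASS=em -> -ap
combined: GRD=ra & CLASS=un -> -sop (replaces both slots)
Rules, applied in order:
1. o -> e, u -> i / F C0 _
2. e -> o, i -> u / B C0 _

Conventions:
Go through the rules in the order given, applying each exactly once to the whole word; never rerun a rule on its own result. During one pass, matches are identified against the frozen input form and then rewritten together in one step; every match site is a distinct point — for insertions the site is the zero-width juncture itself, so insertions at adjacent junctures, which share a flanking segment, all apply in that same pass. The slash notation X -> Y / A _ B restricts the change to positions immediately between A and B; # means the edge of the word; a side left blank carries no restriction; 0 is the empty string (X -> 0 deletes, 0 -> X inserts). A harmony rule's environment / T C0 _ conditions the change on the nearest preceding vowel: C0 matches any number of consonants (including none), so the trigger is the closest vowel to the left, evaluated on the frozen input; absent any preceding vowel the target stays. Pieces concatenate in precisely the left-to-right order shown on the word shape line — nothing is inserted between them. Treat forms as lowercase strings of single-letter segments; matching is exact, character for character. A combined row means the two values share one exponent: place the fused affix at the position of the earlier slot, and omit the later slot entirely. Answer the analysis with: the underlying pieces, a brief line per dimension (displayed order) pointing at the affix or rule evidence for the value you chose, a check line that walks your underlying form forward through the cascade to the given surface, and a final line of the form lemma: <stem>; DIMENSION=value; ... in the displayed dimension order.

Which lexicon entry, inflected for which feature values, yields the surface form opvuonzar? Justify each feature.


underlying: opvuen-z-ar
GRD=ki - signalled by the affix -z
CLASS=ib - signalled by the affix -ar
check: opvuenzar -> opvuenzar -> opvuonzar
lemma: opvuen; GRD=ki; CLASS=ib


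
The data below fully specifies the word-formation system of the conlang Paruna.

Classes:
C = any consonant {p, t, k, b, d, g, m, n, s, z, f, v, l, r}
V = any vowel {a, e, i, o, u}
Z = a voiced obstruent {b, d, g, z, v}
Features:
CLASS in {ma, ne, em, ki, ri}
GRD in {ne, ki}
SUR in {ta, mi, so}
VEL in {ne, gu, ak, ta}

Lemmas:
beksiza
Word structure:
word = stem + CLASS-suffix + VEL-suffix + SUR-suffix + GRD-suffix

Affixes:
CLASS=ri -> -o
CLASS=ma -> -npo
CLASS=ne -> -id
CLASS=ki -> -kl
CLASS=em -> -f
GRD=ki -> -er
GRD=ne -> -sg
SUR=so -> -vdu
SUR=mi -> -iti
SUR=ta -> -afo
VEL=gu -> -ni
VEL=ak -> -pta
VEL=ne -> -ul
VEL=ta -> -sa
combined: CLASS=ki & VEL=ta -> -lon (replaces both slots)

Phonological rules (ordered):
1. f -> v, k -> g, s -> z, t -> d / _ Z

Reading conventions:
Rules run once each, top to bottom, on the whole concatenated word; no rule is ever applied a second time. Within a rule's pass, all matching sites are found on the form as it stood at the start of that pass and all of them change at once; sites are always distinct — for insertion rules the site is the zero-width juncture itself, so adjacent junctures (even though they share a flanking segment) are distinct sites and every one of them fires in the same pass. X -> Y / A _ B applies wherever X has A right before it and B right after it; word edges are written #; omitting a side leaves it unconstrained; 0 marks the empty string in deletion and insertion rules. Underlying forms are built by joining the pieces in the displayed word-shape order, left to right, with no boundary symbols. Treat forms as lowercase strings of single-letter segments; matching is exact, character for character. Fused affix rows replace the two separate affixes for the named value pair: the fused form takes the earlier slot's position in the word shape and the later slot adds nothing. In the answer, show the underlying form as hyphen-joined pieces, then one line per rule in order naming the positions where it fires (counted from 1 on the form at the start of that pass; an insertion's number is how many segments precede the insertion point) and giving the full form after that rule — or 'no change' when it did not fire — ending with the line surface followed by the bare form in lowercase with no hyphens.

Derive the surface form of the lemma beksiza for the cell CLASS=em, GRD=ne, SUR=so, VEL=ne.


underlying: beksiza-f-ul-vdu-sg
1. f -> v, k -> g, s -> z, t -> d / _ Z: fires at position(s) 14: beksizafulvduzg
surface: beksizafulvduzg


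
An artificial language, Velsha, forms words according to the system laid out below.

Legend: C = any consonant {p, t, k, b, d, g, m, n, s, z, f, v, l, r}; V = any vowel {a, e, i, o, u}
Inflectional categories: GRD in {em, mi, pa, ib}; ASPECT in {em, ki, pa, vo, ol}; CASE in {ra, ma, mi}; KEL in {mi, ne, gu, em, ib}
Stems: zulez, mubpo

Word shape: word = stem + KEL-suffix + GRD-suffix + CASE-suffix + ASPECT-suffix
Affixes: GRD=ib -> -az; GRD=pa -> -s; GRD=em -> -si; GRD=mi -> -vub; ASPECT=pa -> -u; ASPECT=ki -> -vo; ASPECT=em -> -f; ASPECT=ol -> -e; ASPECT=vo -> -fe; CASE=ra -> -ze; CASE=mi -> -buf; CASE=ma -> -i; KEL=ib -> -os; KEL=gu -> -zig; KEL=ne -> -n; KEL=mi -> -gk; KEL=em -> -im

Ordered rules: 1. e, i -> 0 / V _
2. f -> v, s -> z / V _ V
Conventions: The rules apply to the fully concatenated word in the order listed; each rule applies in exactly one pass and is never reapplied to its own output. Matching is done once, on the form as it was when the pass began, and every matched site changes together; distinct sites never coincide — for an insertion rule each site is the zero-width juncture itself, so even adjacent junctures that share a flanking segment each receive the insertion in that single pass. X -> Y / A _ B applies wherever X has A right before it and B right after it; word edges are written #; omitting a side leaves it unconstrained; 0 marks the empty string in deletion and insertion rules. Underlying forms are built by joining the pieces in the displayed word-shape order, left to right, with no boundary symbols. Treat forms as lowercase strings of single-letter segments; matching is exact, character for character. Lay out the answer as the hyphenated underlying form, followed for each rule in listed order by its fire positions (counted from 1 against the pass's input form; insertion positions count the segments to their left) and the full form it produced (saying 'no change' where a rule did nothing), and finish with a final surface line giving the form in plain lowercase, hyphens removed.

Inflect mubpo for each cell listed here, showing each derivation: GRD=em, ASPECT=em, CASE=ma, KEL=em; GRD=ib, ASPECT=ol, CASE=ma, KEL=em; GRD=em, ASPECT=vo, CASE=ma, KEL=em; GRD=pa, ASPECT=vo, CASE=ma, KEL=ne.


cell GRD=em, ASPECT=em, CASE=ma, KEL=em:
underlying: mubpo-im-si-i-f
1. e, i -> 0 / V _: fires at position(s) 6, 10: mubpomsif
2. f -> v, s -> z / V _ V: no change
surface: mubpomsif

cell GRD=ib, ASPECT=ol, CASE=ma, KEL=em:
underlying: mubpo-im-az-i-e
1. e, i -> 0 / V _: fires at position(s) 6, 11: mubpomazi
2. f -> v, s -> z / V _ V: no change
surface: mubpomazi

cell GRD=em, ASPECT=vo, CASE=ma, KEL=em:
underlying: mubpo-im-si-i-fe
1. e, i -> 0 / V _: fires at position(s) 6, 10: mubpomsife
2. f -> v, s -> z / V _ V: fires at position(s) 9: mubpomsive
surface: mubpomsive

cell GRD=pa, ASPECT=vo, CASE=ma, KEL=ne:
underlying: mubpo-n-s-i-fe
1. e, i -> 0 / V _: no change
2. f -> v, s -> z / V _ V: fires at position(s) 9: mubponsive
surface: mubponsive


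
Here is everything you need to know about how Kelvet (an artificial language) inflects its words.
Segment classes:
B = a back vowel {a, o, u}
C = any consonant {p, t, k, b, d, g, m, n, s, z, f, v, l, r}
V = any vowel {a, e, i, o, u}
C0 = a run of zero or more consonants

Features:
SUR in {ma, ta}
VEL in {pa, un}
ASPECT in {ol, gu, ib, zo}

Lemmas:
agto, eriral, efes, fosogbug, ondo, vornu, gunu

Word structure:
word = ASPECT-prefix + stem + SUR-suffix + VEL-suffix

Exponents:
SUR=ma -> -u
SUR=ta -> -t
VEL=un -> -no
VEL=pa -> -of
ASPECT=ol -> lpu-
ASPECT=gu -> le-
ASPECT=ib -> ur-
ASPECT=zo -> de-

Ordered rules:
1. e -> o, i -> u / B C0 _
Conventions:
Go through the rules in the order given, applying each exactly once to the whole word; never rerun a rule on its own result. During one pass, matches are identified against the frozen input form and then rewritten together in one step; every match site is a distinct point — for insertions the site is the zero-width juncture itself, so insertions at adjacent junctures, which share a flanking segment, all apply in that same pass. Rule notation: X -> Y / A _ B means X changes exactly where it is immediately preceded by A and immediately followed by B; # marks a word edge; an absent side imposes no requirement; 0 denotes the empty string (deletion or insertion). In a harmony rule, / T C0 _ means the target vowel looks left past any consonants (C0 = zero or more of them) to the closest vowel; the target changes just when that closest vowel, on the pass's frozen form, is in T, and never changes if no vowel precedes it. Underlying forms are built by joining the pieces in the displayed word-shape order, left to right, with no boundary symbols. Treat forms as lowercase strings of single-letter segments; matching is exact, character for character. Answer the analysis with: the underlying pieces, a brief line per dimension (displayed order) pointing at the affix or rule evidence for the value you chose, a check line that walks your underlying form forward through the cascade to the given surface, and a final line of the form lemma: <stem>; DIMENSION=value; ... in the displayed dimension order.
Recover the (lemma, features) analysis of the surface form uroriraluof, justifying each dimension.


underlying: ur-eriral-u-of
SUR=ma - signalled by the affix -u
VEL=pa - signalled by the affix -of
ASPECT=ib - signalled by the affix ur-
check: ureriraluof -> uroriraluof
lemma: eriral; SUR=ma; VEL=pa; ASPECT=ib


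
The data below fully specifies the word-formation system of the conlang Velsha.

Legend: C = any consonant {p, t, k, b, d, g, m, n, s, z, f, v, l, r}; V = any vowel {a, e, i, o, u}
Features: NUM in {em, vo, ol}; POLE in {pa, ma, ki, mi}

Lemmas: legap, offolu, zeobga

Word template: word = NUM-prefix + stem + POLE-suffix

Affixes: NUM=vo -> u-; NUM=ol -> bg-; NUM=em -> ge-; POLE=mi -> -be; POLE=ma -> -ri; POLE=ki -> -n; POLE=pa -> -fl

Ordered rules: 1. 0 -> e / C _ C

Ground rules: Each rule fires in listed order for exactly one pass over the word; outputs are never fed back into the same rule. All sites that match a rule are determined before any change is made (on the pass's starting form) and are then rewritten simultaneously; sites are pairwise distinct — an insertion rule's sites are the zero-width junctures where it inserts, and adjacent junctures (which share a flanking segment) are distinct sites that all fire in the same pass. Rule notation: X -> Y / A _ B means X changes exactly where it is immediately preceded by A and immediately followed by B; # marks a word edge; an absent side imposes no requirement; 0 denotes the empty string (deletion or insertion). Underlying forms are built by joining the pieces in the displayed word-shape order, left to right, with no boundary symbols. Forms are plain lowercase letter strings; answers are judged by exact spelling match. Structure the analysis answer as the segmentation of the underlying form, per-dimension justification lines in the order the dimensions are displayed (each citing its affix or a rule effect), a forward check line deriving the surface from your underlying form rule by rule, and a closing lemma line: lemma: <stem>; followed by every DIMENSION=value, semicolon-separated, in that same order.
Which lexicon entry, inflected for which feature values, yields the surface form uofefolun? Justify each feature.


underlying: u-offolu-n
NUM=vo - signalled by the affix u-
POLE=ki - signalled by the affix -n
check: uoffolun -> uofefolun
lemma: offolu; NUM=vo; POLE=ki


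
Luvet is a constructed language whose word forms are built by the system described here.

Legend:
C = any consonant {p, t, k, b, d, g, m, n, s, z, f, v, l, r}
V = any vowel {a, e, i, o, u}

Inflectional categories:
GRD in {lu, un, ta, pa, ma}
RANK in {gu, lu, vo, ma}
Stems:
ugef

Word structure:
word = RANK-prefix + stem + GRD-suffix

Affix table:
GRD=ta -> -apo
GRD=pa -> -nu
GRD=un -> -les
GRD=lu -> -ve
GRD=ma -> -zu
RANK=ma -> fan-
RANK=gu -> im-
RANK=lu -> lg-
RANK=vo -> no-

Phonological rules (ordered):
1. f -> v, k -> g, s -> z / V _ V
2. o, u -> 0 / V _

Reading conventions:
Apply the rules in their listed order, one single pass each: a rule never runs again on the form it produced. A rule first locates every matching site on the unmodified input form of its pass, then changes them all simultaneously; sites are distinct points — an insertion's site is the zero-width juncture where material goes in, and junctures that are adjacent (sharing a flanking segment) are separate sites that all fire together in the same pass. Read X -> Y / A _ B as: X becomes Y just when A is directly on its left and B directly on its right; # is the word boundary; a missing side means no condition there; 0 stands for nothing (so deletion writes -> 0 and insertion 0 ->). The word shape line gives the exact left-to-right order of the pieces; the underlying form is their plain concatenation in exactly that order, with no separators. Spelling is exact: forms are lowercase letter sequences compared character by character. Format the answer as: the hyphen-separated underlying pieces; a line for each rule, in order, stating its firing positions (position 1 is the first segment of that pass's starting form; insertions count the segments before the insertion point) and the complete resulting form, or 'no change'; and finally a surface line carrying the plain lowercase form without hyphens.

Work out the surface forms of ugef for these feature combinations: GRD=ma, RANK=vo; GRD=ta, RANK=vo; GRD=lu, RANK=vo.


cell GRD=ma, RANK=vo:
underlying: no-ugef-zu
1. f -> v, k -> g, s -> z / V _ V: no change
2. o, u -> 0 / V _: fires at position(s) 3: nogefzu
surface: nogefzu

cell GRD=ta, RANK=vo:
underlying: no-ugef-apo
1. f -> v, k -> g, s -> z / V _ V: fires at position(s) 6: nougevapo
2. o, u -> 0 / V _: fires at position(s) 3: nogevapo
surface: nogevapo

cell GRD=lu, RANK=vo:
underlying: no-ugef-ve
1. f -> v, k -> g, s -> z / V _ V: no change
2. o, u -> 0 / V _: fires at position(s) 3: nogefve
surface: nogefve


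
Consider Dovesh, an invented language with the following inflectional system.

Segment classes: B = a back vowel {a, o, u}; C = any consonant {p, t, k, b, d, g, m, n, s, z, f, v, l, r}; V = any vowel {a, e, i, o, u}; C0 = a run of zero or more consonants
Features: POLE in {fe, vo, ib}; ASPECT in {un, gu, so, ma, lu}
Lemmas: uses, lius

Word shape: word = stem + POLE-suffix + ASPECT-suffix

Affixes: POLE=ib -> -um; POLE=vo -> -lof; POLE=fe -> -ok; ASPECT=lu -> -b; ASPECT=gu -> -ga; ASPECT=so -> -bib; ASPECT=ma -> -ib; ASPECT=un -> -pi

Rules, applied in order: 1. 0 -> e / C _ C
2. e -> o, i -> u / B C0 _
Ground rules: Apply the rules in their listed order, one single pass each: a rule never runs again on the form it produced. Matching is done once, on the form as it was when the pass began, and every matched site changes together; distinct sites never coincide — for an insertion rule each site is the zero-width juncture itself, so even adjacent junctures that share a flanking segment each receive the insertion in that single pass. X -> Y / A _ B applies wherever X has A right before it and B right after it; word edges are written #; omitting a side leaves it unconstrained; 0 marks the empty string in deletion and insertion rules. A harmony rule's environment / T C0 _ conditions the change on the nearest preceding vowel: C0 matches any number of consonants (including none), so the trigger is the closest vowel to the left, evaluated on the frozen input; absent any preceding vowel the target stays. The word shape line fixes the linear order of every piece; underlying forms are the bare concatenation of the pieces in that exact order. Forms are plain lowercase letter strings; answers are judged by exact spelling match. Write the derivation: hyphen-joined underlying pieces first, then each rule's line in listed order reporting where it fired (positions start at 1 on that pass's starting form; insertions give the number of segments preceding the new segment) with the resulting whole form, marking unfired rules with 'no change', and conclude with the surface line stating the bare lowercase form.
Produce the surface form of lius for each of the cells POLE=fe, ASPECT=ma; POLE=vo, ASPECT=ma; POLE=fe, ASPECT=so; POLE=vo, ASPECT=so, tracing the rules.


cell POLE=fe, ASPECT=ma:
underlying: lius-ok-ib
1. 0 -> e / C _ C: no change
2. e -> o, i -> u / B C0 _: fires at position(s) 7: liusokub
surface: liusokub

cell POLE=vo, ASPECT=ma:
underlying: lius-lof-ib
1. 0 -> e / C _ C: inserts after position(s) 4: liuselofib
2. e -> o, i -> u / B C0 _: fires at position(s) 5, 9: liusolofub
surface: liusolofub

cell POLE=fe, ASPECT=so:
underlying: lius-ok-bib
1. 0 -> e / C _ C: inserts after position(s) 6: liusokebib
2. e -> o, i -> u / B C0 _: fires at position(s) 7: liusokobib
surface: liusokobib

cell POLE=vo, ASPECT=so:
underlying: lius-lof-bib
1. 0 -> e / C _ C: inserts after position(s) 4, 7: liuselofebib
2. e -> o, i -> u / B C0 _: fires at position(s) 5, 9: liusolofobib
surface: liusolofobib


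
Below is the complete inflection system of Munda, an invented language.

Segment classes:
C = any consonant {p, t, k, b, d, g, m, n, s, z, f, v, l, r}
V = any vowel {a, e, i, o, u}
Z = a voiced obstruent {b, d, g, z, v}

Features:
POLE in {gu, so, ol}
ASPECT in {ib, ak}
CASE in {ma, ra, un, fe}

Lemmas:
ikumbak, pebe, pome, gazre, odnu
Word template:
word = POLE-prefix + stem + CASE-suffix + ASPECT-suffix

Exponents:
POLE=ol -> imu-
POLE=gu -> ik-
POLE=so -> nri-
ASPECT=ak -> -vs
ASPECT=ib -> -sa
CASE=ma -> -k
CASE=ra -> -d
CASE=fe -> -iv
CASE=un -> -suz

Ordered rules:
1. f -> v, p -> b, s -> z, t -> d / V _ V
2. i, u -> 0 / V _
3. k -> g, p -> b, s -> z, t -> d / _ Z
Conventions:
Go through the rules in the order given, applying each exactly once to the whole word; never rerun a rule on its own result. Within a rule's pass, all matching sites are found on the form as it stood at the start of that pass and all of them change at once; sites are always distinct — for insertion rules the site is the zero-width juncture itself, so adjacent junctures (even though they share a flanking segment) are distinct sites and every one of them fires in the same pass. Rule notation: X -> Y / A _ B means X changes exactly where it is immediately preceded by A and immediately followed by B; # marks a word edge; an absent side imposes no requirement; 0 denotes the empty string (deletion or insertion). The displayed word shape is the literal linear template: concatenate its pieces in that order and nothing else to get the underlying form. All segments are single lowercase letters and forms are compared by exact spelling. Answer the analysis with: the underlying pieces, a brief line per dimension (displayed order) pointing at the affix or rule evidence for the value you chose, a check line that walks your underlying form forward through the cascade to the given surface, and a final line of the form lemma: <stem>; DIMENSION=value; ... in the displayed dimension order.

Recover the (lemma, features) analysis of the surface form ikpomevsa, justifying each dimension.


underlying: ik-pome-iv-sa
POLE=gu - signalled by the affix ik-
ASPECT=ib - signalled by the affix -sa
CASE=fe - signalled by the affix -iv
check: ikpomeivsa -> ikpomeivsa -> ikpomevsa -> ikpomevsa
lemma: pome; POLE=gu; ASPECT=ib; CASE=fe


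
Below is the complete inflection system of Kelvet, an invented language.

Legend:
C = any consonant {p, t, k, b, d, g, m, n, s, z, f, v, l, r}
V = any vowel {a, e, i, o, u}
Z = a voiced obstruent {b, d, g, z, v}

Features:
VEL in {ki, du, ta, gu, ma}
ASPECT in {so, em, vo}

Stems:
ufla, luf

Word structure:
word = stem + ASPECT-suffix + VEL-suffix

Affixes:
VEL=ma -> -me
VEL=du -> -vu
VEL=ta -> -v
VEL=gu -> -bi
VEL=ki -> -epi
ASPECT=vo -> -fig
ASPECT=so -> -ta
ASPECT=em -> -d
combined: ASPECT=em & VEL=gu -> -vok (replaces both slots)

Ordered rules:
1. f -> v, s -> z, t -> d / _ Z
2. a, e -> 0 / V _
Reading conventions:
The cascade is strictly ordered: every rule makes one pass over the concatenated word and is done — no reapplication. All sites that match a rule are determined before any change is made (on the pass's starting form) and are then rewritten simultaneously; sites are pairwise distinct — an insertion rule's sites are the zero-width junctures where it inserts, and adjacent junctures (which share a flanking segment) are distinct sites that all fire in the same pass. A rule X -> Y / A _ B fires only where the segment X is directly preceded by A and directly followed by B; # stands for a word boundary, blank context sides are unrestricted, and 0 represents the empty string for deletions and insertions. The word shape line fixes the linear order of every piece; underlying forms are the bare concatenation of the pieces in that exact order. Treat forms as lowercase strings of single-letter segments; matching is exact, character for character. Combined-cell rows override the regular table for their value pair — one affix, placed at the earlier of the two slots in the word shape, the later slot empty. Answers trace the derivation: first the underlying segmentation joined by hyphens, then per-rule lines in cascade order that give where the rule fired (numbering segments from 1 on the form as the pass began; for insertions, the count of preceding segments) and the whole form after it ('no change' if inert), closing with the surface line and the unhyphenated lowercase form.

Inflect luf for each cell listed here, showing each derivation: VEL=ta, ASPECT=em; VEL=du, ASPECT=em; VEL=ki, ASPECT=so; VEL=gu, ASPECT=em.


cell VEL=ta, ASPECT=em:
underlying: luf-d-v
1. f -> v, s -> z, t -> d / _ Z: fires at position(s) 3: luvdv
2. a, e -> 0 / V _: no change
surface: luvdv

cell VEL=du, ASPECT=em:
underlying: luf-d-vu
1. f -> v, s -> z, t -> d / _ Z: fires at position(s) 3: luvdvu
2. a, e -> 0 / V _: no change
surface: luvdvu

cell VEL=ki, ASPECT=so:
underlying: luf-ta-epi
1. f -> v, s -> z, t -> d / _ Z: no change
2. a, e -> 0 / V _: fires at position(s) 6: luftapi
surface: luftapi

cell VEL=gu, ASPECT=em:
underlying: luf-vok
1. f -> v, s -> z, t -> d / _ Z: fires at position(s) 3: luvvok
2. a, e -> 0 / V _: no change
surface: luvvok


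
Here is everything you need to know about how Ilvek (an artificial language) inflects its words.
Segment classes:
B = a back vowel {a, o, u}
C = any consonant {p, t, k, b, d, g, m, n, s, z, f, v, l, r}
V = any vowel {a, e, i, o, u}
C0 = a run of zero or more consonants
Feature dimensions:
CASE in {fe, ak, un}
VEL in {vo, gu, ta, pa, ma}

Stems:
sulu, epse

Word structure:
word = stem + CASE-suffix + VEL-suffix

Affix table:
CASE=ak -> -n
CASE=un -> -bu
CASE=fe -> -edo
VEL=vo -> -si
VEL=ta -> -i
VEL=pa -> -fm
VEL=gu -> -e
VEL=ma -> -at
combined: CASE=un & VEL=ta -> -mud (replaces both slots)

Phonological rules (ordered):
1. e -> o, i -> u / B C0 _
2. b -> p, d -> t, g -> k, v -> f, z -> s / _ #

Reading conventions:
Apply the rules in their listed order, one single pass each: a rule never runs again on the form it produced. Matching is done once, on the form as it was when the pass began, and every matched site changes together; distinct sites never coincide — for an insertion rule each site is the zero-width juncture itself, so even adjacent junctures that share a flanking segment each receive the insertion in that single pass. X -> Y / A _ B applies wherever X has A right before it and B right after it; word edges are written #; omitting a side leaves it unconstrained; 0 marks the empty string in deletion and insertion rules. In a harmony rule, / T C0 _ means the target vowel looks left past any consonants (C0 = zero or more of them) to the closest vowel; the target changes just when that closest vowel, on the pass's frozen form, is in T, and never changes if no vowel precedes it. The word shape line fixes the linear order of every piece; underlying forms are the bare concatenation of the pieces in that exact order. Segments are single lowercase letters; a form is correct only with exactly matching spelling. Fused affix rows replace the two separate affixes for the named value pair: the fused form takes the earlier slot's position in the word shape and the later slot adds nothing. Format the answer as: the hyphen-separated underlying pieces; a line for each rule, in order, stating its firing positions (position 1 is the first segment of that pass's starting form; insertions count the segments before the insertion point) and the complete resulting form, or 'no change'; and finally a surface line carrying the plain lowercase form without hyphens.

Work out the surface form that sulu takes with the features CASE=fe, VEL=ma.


underlying: sulu-edo-at
1. e -> o, i -> u / B C0 _: fires at position(s) 5: suluodoat
2. b -> p, d -> t, g -> k, v -> f, z -> s / _ #: no change
surface: suluodoat


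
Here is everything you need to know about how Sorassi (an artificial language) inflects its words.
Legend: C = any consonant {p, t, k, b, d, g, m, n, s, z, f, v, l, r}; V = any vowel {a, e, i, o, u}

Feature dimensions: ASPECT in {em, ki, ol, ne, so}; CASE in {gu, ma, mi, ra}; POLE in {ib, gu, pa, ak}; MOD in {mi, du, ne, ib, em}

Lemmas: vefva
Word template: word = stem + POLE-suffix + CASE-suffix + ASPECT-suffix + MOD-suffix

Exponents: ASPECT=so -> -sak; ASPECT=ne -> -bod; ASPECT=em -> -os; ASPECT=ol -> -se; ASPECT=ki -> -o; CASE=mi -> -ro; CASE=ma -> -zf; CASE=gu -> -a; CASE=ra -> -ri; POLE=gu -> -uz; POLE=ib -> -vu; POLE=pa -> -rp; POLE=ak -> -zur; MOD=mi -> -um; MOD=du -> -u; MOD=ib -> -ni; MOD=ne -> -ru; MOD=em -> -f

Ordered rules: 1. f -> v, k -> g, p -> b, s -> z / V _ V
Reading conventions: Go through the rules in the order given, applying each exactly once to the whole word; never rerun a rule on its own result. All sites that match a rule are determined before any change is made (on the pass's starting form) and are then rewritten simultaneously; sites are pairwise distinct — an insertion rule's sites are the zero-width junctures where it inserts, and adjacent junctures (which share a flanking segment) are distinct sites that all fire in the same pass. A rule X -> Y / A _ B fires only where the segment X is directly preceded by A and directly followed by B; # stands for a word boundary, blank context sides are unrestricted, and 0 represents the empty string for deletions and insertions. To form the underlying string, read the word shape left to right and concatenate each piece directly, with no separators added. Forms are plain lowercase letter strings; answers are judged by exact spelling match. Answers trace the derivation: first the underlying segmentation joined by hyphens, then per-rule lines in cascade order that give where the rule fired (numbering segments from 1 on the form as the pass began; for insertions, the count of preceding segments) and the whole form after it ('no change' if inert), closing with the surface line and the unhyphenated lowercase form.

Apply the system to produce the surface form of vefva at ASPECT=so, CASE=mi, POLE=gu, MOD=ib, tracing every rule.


underlying: vefva-uz-ro-sak-ni
1. f -> v, k -> g, p -> b, s -> z / V _ V: fires at position(s) 10: vefvauzrozakni
surface: vefvauzrozakni


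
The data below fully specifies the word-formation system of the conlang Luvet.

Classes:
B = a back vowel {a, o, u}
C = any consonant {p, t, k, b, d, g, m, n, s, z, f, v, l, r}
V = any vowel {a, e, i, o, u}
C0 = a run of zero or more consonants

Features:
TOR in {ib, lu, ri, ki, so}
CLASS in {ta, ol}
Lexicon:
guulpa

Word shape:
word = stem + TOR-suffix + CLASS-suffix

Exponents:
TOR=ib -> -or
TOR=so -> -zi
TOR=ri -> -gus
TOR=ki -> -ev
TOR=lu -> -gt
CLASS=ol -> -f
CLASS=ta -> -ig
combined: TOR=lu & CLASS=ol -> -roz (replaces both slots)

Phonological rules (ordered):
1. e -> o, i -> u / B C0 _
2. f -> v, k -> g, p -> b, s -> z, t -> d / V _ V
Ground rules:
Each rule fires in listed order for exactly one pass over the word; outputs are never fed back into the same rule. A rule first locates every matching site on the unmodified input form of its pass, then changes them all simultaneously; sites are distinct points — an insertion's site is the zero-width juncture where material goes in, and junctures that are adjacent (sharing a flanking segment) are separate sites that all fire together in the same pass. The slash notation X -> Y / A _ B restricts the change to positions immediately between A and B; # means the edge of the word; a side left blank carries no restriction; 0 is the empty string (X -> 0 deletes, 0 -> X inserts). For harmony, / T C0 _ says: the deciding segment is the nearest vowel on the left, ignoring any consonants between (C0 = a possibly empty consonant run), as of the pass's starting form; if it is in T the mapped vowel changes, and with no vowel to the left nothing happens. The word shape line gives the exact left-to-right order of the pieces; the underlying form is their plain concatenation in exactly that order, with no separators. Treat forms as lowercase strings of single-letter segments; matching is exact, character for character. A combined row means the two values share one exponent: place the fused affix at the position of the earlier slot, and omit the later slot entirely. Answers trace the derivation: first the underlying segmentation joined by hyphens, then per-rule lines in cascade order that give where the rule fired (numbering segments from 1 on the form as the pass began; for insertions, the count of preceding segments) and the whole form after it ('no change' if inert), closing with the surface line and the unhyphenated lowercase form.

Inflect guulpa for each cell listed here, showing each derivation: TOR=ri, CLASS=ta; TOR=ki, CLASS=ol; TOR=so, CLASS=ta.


cell TOR=ri, CLASS=ta:
underlying: guulpa-gus-ig
1. e -> o, i -> u / B C0 _: fires at position(s) 10: guulpagusug
2. f -> v, k -> g, p -> b, s -> z, t -> d / V _ V: fires at position(s) 9: guulpaguzug
surface: guulpaguzug

cell TOR=ki, CLASS=ol:
underlying: guulpa-ev-f
1. e -> o, i -> u / B C0 _: fires at position(s) 7: guulpaovf
2. f -> v, k -> g, p -> b, s -> z, t -> d / V _ V: no change
surface: guulpaovf

cell TOR=so, CLASS=ta:
underlying: guulpa-zi-ig
1. e -> o, i -> u / B C0 _: fires at position(s) 8: guulpazuig
2. f -> v, k -> g, p -> b, s -> z, t -> d / V _ V: no change
surface: guulpazuig


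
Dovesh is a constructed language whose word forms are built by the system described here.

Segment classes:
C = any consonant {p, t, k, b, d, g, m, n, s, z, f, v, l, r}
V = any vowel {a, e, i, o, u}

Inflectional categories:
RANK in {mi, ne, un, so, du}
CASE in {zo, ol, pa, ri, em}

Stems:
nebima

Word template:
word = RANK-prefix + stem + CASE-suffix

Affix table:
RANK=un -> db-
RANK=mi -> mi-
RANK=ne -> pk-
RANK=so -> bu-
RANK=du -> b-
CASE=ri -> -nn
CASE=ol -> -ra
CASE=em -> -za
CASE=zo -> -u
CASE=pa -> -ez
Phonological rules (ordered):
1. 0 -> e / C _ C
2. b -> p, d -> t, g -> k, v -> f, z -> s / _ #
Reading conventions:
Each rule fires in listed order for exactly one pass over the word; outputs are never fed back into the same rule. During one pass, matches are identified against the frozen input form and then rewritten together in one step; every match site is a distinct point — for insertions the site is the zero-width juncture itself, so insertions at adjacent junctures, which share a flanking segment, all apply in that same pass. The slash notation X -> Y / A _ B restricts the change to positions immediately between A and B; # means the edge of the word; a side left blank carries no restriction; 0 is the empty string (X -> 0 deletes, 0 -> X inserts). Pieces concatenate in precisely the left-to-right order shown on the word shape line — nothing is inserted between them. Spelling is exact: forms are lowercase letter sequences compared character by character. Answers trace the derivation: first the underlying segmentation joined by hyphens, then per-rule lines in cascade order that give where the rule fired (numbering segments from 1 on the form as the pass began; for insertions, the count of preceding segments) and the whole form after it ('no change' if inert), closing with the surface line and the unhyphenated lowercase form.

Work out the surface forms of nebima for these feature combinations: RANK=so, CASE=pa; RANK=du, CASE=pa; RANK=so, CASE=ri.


cell RANK=so, CASE=pa:
underlying: bu-nebima-ez
1. 0 -> e / C _ C: no change
2. b -> p, d -> t, g -> k, v -> f, z -> s / _ #: fires at position(s) 10: bunebimaes
surface: bunebimaes

cell RANK=du, CASE=pa:
underlying: b-nebima-ez
1. 0 -> e / C _ C: inserts after position(s) 1: benebimaez
2. b -> p, d -> t, g -> k, v -> f, z -> s / _ #: fires at position(s) 10: benebimaes
surface: benebimaes

cell RANK=so, CASE=ri:
underlying: bu-nebima-nn
1. 0 -> e / C _ C: inserts after position(s) 9: bunebimanen
2. b -> p, d -> t, g -> k, v -> f, z -> s / _ #: no change
surface: bunebimanen


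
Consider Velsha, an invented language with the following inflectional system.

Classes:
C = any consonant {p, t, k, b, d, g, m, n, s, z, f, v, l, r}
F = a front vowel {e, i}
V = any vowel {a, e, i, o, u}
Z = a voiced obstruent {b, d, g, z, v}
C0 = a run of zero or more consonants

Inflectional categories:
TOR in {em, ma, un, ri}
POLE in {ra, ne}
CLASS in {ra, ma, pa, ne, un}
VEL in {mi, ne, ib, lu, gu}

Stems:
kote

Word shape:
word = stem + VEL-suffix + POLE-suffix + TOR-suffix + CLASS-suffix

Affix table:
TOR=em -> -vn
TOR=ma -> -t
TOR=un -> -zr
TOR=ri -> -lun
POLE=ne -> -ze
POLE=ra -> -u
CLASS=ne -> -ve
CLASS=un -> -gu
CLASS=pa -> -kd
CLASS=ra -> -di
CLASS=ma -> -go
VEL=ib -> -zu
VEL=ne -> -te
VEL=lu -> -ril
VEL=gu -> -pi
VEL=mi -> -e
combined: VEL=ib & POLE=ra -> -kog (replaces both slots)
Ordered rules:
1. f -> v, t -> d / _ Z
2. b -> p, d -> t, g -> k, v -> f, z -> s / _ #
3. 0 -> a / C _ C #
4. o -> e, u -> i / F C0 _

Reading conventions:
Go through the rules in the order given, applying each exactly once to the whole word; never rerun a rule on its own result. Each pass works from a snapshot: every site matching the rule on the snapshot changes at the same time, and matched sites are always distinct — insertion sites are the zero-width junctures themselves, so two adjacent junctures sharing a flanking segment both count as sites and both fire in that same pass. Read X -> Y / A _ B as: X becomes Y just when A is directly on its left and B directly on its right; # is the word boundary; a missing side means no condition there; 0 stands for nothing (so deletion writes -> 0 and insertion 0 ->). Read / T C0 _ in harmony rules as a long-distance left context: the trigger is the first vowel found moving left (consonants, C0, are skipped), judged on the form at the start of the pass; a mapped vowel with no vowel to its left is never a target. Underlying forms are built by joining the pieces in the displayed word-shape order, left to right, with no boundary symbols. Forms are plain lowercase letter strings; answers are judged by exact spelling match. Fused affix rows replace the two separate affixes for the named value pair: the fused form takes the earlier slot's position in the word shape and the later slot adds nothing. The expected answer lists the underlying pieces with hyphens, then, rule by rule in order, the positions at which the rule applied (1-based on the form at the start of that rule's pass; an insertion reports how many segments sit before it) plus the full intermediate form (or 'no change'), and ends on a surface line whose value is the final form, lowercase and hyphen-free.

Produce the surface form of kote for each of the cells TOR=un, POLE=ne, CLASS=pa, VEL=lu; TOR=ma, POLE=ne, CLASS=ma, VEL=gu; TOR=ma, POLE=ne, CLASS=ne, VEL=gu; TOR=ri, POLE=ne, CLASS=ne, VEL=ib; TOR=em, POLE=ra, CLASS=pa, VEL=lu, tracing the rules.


cell TOR=un, POLE=ne, CLASS=pa, VEL=lu:
underlying: kote-ril-ze-zr-kd
1. f -> v, t -> d / _ Z: no change
2. b -> p, d -> t, g -> k, v -> f, z -> s / _ #: fires at position(s) 13: koterilzezrkt
3. 0 -> a / C _ C #: inserts after position(s) 12: koterilzezrkat
4. o -> e, u -> i / F C0 _: no change
surface: koterilzezrkat

cell TOR=ma, POLE=ne, CLASS=ma, VEL=gu:
underlying: kote-pi-ze-t-go
1. f -> v, t -> d / _ Z: fires at position(s) 9: kotepizedgo
2. b -> p, d -> t, g -> k, v -> f, z -> s / _ #: no change
3. 0 -> a / C _ C #: no change
4. o -> e, u -> i / F C0 _: fires at position(s) 11: kotepizedge
surface: kotepizedge

cell TOR=ma, POLE=ne, CLASS=ne, VEL=gu:
underlying: kote-pi-ze-t-ve
1. f -> v, t -> d / _ Z: fires at position(s) 9: kotepizedve
2. b -> p, d -> t, g -> k, v -> f, z -> s / _ #: no change
3. 0 -> a / C _ C #: no change
4. o -> e, u -> i / F C0 _: no change
surface: kotepizedve

cell TOR=ri, POLE=ne, CLASS=ne, VEL=ib:
underlying: kote-zu-ze-lun-ve
1. f -> v, t -> d / _ Z: no change
2. b -> p, d -> t, g -> k, v -> f, z -> s / _ #: no change
3. 0 -> a / C _ C #: no change
4. o -> e, u -> i / F C0 _: fires at position(s) 6, 10: kotezizelinve
surface: kotezizelinve

cell TOR=em, POLE=ra, CLASS=pa, VEL=lu:
underlying: kote-ril-u-vn-kd
1. f -> v, t -> d / _ Z: no change
2. b -> p, d -> t, g -> k, v -> f, z -> s / _ #: fires at position(s) 12: koteriluvnkt
3. 0 -> a / C _ C #: inserts after position(s) 11: koteriluvnkat
4. o -> e, u -> i / F C0 _: fires at position(s) 8: koterilivnkat
surface: koterilivnkat


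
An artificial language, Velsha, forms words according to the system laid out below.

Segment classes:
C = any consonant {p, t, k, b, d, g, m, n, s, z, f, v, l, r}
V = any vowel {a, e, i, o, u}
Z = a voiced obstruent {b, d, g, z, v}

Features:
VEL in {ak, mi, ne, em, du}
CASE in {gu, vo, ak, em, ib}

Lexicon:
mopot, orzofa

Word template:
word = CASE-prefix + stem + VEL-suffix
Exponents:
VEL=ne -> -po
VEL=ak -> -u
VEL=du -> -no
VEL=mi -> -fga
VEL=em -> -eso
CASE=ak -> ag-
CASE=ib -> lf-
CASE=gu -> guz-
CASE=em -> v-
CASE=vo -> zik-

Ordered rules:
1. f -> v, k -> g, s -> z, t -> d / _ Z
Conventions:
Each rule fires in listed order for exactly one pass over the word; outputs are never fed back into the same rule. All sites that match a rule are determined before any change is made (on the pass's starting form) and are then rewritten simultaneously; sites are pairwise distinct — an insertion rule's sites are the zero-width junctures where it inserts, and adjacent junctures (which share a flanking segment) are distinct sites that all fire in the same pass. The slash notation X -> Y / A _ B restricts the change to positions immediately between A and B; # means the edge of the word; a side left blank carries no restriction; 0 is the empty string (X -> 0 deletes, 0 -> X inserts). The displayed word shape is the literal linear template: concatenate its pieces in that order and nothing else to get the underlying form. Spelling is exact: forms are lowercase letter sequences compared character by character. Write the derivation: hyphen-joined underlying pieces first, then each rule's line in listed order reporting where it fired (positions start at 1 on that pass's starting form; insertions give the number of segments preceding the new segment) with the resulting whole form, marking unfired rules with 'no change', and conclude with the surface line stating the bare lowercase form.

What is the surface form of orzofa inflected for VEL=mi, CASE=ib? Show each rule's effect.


underlying: lf-orzofa-fga
1. f -> v, k -> g, s -> z, t -> d / _ Z: fires at position(s) 9: lforzofavga
surface: lforzofavga
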